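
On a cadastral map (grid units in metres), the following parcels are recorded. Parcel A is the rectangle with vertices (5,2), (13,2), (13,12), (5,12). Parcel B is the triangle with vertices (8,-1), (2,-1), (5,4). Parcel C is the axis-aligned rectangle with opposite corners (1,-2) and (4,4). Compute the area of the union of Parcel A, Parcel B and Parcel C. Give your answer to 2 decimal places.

108.47

By inclusion–exclusion:
Individual areas: |Parcel A| = 80, |Parcel B| = 15, |Parcel C| = 18.
|Parcel A∩Parcel B| = 1.2.
|Parcel A∩Parcel C| = 0 (no overlap).
|Parcel B∩Parcel C| = 3.3333.
|Parcel A∩Parcel B∩Parcel C| = 0.
|Parcel A ∪ Parcel B ∪ Parcel C| = 113 − 4.5333 + 0 = 108.47.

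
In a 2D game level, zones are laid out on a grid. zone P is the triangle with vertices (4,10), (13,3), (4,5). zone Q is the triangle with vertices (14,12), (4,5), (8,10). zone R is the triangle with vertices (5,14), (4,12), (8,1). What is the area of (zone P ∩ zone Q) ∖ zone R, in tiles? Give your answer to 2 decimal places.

1.53

|zone P ∩ zone Q| = 2.2943.
|(zone P ∩ zone Q) ∩ zone R| = 0.7632.
|(zone P ∩ zone Q) ∖ zone R| = 2.2943 − 0.7632 = 1.53.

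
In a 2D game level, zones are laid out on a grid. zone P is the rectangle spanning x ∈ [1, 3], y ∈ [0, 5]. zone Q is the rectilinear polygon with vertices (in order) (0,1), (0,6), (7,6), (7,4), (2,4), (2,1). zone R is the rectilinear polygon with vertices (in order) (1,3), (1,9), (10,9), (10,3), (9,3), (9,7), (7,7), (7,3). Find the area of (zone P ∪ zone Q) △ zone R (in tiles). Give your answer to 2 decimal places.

|zone P ∪ zone Q| = 25.
|(zone P ∪ zone Q) ∩ zone R| = 14.
|(zone P ∪ zone Q) △ zone R| = 25 + 46 − 28 = 43.00.

43.00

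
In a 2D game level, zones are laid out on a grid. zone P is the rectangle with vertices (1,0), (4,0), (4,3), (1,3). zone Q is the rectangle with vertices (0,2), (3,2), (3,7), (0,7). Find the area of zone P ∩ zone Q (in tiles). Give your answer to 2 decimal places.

|zone P∩zone Q|: x∈[1,3], y∈[2,3] → 2·1 = 2.

2.00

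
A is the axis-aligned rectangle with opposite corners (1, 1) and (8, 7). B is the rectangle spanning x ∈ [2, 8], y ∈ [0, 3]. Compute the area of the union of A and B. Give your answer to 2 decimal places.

48.00

By inclusion–exclusion:
Individual areas: |A| = 42, |B| = 18.
|A∩B|: x∈[2,8], y∈[1,3] → 6·2 = 12.
|A ∪ B| = 60 − 12 = 48.00.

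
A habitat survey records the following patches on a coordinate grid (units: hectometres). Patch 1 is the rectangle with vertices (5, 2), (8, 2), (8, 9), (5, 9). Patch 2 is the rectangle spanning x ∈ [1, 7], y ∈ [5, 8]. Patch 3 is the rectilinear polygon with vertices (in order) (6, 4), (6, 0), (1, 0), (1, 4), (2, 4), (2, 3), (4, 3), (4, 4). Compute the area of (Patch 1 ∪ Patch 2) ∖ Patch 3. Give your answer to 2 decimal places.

31.00

|Patch 1 ∪ Patch 2| = 33.
|(Patch 1 ∪ Patch 2) ∩ Patch 3| = 2.
|(Patch 1 ∪ Patch 2) ∖ Patch 3| = 33 − 2 = 31.00.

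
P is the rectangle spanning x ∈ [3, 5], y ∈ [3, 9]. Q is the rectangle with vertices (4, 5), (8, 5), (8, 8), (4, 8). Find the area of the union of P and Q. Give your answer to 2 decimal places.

21.00

By inclusion–exclusion:
Individual areas: |P| = 12, |Q| = 12.
|P∩Q|: x∈[4,5], y∈[5,8] → 1·3 = 3.
|P ∪ Q| = 24 − 3 = 21.00.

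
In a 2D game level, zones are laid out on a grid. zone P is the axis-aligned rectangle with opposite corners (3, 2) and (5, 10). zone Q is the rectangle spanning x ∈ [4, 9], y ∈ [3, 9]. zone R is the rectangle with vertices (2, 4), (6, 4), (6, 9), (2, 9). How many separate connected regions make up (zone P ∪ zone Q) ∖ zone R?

(zone P ∪ zone Q) ∖ zone R splits into 2 disjoint pieces (area 23, area 2).

2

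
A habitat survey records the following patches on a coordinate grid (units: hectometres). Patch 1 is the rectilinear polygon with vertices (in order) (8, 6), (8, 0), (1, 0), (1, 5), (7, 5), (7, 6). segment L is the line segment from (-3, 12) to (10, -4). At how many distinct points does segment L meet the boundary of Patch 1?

The segment meets the boundary at (6.75,0), (2.688,5).

2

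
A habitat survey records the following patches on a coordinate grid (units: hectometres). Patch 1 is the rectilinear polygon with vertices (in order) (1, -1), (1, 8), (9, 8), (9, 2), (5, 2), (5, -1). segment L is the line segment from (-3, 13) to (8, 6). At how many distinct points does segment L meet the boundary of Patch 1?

The segment meets the boundary at (4.857,8).

1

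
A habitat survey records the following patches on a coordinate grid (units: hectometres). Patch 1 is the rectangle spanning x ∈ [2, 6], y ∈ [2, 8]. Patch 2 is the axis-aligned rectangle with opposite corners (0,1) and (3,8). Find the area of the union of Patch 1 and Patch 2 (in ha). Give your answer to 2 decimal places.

By inclusion–exclusion:
Individual areas: |Patch 1| = 24, |Patch 2| = 21.
|Patch 1∩Patch 2|: x∈[2,3], y∈[2,8] → 1·6 = 6.
|Patch 1 ∪ Patch 2| = 45 − 6 = 39.00.

39.00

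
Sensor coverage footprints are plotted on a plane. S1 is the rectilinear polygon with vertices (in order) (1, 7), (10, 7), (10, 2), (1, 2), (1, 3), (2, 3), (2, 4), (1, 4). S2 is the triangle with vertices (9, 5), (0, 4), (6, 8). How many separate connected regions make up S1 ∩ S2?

S1 ∩ S2 is a single connected region.

1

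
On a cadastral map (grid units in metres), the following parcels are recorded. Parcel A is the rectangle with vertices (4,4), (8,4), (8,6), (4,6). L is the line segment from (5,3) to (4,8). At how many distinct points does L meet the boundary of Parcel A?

2

The segment meets the boundary at (4.4,6), (4.8,4).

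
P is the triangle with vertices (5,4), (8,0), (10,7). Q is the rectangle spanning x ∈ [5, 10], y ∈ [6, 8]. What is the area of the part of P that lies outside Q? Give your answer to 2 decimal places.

13.81

|P| = 14.5, |P∩Q| = 0.6905.
|P ∖ Q| = |P| − |P∩Q| = 14.5 − 0.6905 = 13.81.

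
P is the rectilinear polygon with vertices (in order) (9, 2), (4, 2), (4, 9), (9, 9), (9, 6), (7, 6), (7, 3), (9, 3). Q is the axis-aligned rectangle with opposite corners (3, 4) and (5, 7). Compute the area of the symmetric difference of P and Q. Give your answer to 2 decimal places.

29.00

|P| = 29, |Q| = 6, |P∩Q| = 3.
|P △ Q| = |P| + |Q| − 2·|P∩Q| = 29 + 6 − 6 = 29.00.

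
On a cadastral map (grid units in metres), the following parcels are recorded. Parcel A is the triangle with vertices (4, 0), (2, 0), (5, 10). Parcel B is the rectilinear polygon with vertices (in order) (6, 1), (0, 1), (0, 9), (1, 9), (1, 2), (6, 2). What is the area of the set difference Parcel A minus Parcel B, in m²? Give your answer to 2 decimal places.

|Parcel A| = 10, |Parcel A∩Parcel B| = 1.7.
|Parcel A ∖ Parcel B| = |Parcel A| − |Parcel A∩Parcel B| = 10 − 1.7 = 8.30.

8.30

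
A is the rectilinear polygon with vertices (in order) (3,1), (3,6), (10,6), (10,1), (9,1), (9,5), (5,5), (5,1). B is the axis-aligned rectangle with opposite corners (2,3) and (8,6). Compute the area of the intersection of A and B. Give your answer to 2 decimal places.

The intersection is the polygon with vertices (3,6), (8,6), (8,5), (5,5), (5,3), (3,3).
By the shoelace formula its area is 9.00.

9.00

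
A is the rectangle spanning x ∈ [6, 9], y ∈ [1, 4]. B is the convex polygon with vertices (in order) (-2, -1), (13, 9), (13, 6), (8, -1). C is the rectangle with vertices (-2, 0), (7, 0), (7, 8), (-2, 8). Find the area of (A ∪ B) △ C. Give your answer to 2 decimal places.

|A ∪ B| = 57.5.
|(A ∪ B) ∩ C| = 18.75.
|(A ∪ B) △ C| = 57.5 + 72 − 37.5 = 92.00.

92.00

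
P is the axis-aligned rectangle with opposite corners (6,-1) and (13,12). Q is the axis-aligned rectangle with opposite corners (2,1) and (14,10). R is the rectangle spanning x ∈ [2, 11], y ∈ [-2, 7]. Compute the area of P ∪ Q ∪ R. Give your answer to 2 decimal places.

153.00

By inclusion–exclusion:
Individual areas: |P| = 91, |Q| = 108, |R| = 81.
|P∩Q|: x∈[6,13], y∈[1,10] → 7·9 = 63.
|P∩R|: x∈[6,11], y∈[-1,7] → 5·8 = 40.
|Q∩R|: x∈[2,11], y∈[1,7] → 9·6 = 54.
|P∩Q∩R| = 30.
|P ∪ Q ∪ R| = 280 − 157 + 30 = 153.00.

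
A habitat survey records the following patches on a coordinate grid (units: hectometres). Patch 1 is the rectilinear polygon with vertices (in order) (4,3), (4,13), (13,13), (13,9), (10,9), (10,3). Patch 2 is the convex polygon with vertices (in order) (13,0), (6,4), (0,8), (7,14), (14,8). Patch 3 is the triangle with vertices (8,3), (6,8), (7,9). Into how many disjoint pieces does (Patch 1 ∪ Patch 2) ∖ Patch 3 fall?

(Patch 1 ∪ Patch 2) ∖ Patch 3 is a single connected region.

1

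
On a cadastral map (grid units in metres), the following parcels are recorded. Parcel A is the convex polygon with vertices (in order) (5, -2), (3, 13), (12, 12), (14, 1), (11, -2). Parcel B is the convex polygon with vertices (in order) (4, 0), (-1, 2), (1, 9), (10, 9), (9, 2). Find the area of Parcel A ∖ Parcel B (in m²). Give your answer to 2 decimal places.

85.60

|Parcel A| = 128, |Parcel A∩Parcel B| = 42.4021.
|Parcel A ∖ Parcel B| = |Parcel A| − |Parcel A∩Parcel B| = 128 − 42.4021 = 85.60.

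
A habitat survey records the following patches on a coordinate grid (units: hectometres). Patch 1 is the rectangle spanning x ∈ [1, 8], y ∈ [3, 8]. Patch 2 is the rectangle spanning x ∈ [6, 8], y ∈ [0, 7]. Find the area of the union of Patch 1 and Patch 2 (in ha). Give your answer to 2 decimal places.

41.00

By inclusion–exclusion:
Individual areas: |Patch 1| = 35, |Patch 2| = 14.
|Patch 1∩Patch 2|: x∈[6,8], y∈[3,7] → 2·4 = 8.
|Patch 1 ∪ Patch 2| = 49 − 8 = 41.00.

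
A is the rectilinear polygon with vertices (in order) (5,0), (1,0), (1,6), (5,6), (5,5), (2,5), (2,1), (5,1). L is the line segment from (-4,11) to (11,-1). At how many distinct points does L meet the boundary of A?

The segment meets the boundary at (3.5,5), (2.25,6).

2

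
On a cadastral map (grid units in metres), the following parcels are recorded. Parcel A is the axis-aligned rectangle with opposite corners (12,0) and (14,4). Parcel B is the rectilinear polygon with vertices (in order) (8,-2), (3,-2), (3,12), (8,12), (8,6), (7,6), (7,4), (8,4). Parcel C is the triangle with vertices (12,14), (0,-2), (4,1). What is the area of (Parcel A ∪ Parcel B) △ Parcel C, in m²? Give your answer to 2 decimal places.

71.93

|Parcel A ∪ Parcel B| = 76.
|(Parcel A ∪ Parcel B) ∩ Parcel C| = 9.0369.
|(Parcel A ∪ Parcel B) △ Parcel C| = 76 + 14 − 18.0737 = 71.93.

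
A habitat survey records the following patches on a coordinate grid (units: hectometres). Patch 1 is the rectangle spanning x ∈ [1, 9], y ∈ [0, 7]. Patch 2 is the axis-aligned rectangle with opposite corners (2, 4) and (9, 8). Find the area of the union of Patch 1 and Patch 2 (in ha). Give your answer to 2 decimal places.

63.00

By inclusion–exclusion:
Individual areas: |Patch 1| = 56, |Patch 2| = 28.
|Patch 1∩Patch 2|: x∈[2,9], y∈[4,7] → 7·3 = 21.
|Patch 1 ∪ Patch 2| = 84 − 21 = 63.00.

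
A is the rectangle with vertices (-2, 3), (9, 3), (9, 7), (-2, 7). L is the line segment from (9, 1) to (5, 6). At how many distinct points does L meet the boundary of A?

The segment meets the boundary at (7.4,3).

1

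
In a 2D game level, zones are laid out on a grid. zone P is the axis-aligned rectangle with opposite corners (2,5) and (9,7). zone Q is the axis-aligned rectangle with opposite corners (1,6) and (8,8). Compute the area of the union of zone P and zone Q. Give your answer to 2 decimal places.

By inclusion–exclusion:
Individual areas: |zone P| = 14, |zone Q| = 14.
|zone P∩zone Q|: x∈[2,8], y∈[6,7] → 6·1 = 6.
|zone P ∪ zone Q| = 28 − 6 = 22.00.

22.00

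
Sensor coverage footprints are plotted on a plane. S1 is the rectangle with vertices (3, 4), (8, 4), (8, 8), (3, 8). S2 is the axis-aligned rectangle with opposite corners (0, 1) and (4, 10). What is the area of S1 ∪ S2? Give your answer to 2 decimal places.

52.00

By inclusion–exclusion:
Individual areas: |S1| = 20, |S2| = 36.
|S1∩S2|: x∈[3,4], y∈[4,8] → 1·4 = 4.
|S1 ∪ S2| = 56 − 4 = 52.00.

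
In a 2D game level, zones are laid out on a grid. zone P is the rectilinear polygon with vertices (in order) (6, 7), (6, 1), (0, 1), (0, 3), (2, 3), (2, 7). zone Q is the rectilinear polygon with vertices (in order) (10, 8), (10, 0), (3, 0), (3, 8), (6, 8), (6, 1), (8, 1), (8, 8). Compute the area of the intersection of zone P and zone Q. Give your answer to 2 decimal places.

The intersection is the polygon with vertices (6,1), (3,1), (3,7), (6,7).
By the shoelace formula its area is 18.00.

18.00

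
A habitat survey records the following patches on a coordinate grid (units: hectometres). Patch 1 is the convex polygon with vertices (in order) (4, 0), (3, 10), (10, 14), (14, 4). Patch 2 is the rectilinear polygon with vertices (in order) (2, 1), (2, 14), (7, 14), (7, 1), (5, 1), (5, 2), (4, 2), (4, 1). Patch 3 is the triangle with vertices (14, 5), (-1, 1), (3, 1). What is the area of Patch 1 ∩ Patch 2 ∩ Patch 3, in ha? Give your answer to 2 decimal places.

The intersection is the polygon with vertices (7,2.454), (5,1.727), (5,2), (4,2), (4,1.364), (3.868,1.316), (3.773,2.273), (7,3.133).
By the shoelace formula its area is 2.19.

2.19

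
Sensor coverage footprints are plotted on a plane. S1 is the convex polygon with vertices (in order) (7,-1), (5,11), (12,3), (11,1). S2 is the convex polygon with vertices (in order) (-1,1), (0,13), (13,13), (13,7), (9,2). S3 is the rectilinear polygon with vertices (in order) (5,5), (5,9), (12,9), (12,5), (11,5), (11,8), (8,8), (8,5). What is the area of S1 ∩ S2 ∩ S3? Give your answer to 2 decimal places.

The intersection is the polygon with vertices (8,7.571), (8,5), (6,5), (5.333,9), (6.75,9).
By the shoelace formula its area is 8.44.

8.44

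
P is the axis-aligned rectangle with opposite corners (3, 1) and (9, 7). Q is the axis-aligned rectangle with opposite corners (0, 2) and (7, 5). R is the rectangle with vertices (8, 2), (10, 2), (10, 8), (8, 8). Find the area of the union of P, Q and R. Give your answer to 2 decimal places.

52.00

By inclusion–exclusion:
Individual areas: |P| = 36, |Q| = 21, |R| = 12.
|P∩Q|: x∈[3,7], y∈[2,5] → 4·3 = 12.
|P∩R|: x∈[8,9], y∈[2,7] → 1·5 = 5.
|Q∩R| = 0 (no overlap).
|P∩Q∩R| = 0.
|P ∪ Q ∪ R| = 69 − 17 + 0 = 52.00.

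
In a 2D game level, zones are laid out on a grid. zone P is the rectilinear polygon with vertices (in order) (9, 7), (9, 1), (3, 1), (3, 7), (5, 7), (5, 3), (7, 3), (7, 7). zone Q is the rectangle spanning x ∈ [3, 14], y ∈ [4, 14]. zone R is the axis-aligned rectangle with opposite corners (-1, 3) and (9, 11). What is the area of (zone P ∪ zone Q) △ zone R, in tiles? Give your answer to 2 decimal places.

114.00

|zone P ∪ zone Q| = 126.
|(zone P ∪ zone Q) ∩ zone R| = 46.
|(zone P ∪ zone Q) △ zone R| = 126 + 80 − 92 = 114.00.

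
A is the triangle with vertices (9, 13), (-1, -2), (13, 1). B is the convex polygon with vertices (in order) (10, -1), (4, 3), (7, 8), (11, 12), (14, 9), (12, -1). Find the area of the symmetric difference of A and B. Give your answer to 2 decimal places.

62.17

|A| = 90, |B| = 76, |A∩B| = 51.9161.
|A △ B| = |A| + |B| − 2·|A∩B| = 90 + 76 − 103.8322 = 62.17.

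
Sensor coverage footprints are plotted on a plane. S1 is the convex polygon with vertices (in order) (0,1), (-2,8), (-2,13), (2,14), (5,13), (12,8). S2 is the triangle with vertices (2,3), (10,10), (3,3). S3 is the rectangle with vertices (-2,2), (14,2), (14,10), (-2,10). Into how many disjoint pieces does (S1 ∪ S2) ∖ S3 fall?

(S1 ∪ S2) ∖ S3 splits into 2 disjoint pieces (area 30.8, area 1).

2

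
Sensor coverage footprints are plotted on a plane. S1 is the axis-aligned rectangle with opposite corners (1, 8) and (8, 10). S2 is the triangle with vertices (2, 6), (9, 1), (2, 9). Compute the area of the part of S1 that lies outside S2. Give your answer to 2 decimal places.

|S1| = 14, |S1∩S2| = 0.4375.
|S1 ∖ S2| = |S1| − |S1∩S2| = 14 − 0.4375 = 13.56.

13.56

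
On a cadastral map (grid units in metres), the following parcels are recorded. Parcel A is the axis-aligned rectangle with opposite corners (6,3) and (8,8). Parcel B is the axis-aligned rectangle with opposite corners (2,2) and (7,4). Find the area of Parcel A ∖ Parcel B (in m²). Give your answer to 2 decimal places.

|Parcel A∩Parcel B|: x∈[6,7], y∈[3,4] → 1·1 = 1.
|Parcel A| = 10.
|Parcel A ∖ Parcel B| = |Parcel A| − |Parcel A∩Parcel B| = 10 − 1 = 9.00.

9.00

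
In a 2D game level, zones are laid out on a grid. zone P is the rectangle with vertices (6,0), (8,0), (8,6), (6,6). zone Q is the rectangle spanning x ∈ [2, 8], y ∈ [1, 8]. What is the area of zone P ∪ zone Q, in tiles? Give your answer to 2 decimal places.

By inclusion–exclusion:
Individual areas: |zone P| = 12, |zone Q| = 42.
|zone P∩zone Q|: x∈[6,8], y∈[1,6] → 2·5 = 10.
|zone P ∪ zone Q| = 54 − 10 = 44.00.

44.00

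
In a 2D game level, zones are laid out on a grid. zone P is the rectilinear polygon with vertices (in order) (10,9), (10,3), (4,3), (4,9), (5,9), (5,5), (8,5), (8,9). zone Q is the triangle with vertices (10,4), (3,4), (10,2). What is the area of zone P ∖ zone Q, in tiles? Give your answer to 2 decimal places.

|zone P| = 24, |zone P∩zone Q| = 5.1071.
|zone P ∖ zone Q| = |zone P| − |zone P∩zone Q| = 24 − 5.1071 = 18.89.

18.89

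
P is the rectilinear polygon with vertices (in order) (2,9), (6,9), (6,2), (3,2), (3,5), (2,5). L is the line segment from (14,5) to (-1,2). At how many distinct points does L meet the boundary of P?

The segment meets the boundary at (3,2.8), (6,3.4).

2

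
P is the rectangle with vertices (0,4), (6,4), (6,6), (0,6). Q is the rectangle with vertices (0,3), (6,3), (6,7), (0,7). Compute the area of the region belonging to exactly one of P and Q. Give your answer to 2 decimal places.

12.00

|P∩Q|: x∈[0,6], y∈[4,6] → 6·2 = 12.
|P △ Q| = |P| + |Q| − 2·|P∩Q| = 12 + 24 − 24 = 12.00.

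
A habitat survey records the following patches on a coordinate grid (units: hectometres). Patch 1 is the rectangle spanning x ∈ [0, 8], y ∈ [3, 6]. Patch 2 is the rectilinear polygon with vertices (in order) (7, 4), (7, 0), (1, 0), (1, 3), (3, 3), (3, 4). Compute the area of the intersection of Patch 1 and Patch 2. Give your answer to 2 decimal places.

4.00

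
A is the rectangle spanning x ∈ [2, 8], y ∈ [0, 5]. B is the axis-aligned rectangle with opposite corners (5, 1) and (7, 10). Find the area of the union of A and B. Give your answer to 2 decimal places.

By inclusion–exclusion:
Individual areas: |A| = 30, |B| = 18.
|A∩B|: x∈[5,7], y∈[1,5] → 2·4 = 8.
|A ∪ B| = 48 − 8 = 40.00.

40.00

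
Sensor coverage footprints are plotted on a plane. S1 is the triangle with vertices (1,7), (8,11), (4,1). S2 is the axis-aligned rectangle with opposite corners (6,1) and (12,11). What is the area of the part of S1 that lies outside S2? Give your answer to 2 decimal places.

|S1| = 27, |S1∩S2| = 3.8571.
|S1 ∖ S2| = |S1| − |S1∩S2| = 27 − 3.8571 = 23.14.

23.14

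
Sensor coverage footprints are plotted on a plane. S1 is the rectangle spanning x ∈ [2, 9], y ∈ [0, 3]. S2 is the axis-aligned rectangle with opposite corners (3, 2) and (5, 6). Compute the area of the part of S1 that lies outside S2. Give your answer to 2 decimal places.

19.00

|S1∩S2|: x∈[3,5], y∈[2,3] → 2·1 = 2.
|S1| = 21.
|S1 ∖ S2| = |S1| − |S1∩S2| = 21 − 2 = 19.00.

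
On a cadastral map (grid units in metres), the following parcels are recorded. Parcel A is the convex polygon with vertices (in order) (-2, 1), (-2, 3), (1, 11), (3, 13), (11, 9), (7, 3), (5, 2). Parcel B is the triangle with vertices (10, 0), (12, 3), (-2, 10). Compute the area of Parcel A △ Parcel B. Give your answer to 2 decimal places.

93.04

|Parcel A| = 93.5, |Parcel B| = 28, |Parcel A∩Parcel B| = 14.2319.
|Parcel A △ Parcel B| = |Parcel A| + |Parcel B| − 2·|Parcel A∩Parcel B| = 93.5 + 28 − 28.4638 = 93.04.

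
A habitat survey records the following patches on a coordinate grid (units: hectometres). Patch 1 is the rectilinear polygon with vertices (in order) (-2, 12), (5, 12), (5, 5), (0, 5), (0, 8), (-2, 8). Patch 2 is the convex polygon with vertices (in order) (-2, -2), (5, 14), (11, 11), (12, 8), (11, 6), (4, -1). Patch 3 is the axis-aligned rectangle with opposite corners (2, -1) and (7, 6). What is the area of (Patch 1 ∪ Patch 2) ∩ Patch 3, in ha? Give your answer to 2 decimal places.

The region (Patch 1 ∪ Patch 2) ∩ Patch 3 is the polygon with vertices (4,-1), (2,-1), (2,6), (7,6), (7,2).
By the shoelace formula its area is 30.50.

30.50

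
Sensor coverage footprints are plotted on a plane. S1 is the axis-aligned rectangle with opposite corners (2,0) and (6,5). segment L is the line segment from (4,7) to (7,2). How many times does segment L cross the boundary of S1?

The segment meets the boundary at (6,3.667), (5.2,5).

2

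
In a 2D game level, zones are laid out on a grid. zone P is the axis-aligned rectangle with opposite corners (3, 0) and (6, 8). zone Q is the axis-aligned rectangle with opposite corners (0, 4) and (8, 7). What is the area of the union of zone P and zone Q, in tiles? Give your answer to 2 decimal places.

39.00

By inclusion–exclusion:
Individual areas: |zone P| = 24, |zone Q| = 24.
|zone P∩zone Q|: x∈[3,6], y∈[4,7] → 3·3 = 9.
|zone P ∪ zone Q| = 48 − 9 = 39.00.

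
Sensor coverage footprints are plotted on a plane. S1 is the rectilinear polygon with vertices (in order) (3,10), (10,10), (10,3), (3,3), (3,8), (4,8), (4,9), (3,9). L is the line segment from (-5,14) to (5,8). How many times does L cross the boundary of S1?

3

The segment meets the boundary at (4,8.6), (3.333,9), (3,9.2).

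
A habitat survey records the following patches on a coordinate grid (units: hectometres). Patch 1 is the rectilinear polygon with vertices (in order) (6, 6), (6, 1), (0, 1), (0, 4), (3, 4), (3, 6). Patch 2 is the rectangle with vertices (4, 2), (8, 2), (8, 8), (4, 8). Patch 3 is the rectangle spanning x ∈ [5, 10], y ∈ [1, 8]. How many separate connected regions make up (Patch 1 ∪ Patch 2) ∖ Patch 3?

1

(Patch 1 ∪ Patch 2) ∖ Patch 3 is a single connected region.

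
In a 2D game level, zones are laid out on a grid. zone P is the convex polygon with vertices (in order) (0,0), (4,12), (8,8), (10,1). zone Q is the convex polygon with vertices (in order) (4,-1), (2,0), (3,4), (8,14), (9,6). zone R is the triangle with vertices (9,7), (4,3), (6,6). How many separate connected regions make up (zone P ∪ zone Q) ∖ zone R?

(zone P ∪ zone Q) ∖ zone R is a single connected region.

1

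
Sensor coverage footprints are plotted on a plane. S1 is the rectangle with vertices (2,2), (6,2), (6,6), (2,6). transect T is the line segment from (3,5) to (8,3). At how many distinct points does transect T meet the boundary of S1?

The segment meets the boundary at (6,3.8).

1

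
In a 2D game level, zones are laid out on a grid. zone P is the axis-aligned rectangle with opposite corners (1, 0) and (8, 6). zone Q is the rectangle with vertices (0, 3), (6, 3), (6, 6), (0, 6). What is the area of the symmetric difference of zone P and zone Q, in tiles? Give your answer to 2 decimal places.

30.00

|zone P∩zone Q|: x∈[1,6], y∈[3,6] → 5·3 = 15.
|zone P △ zone Q| = |zone P| + |zone Q| − 2·|zone P∩zone Q| = 42 + 18 − 30 = 30.00.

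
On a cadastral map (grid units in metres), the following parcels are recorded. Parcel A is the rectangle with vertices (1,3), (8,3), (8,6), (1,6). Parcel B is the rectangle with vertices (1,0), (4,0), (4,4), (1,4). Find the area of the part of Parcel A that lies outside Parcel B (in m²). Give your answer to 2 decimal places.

|Parcel A∩Parcel B|: x∈[1,4], y∈[3,4] → 3·1 = 3.
|Parcel A| = 21.
|Parcel A ∖ Parcel B| = |Parcel A| − |Parcel A∩Parcel B| = 21 − 3 = 18.00.

18.00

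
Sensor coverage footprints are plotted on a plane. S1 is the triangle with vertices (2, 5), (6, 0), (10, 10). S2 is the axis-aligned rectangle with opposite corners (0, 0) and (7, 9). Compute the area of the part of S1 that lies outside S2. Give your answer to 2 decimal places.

8.44

|S1| = 30, |S1∩S2| = 21.5625.
|S1 ∖ S2| = |S1| − |S1∩S2| = 30 − 21.5625 = 8.44.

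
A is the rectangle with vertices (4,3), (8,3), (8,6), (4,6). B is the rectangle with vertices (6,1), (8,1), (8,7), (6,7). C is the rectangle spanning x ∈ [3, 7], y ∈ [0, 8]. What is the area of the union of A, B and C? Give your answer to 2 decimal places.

38.00

By inclusion–exclusion:
Individual areas: |A| = 12, |B| = 12, |C| = 32.
|A∩B|: x∈[6,8], y∈[3,6] → 2·3 = 6.
|A∩C|: x∈[4,7], y∈[3,6] → 3·3 = 9.
|B∩C|: x∈[6,7], y∈[1,7] → 1·6 = 6.
|A∩B∩C| = 3.
|A ∪ B ∪ C| = 56 − 21 + 3 = 38.00.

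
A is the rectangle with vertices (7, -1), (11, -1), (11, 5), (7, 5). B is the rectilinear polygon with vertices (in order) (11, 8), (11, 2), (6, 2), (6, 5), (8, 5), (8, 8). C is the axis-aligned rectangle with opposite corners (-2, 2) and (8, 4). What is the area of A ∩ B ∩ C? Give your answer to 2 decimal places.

The intersection is the polygon with vertices (7,2), (7,4), (8,4), (8,2).
By the shoelace formula its area is 2.00.

2.00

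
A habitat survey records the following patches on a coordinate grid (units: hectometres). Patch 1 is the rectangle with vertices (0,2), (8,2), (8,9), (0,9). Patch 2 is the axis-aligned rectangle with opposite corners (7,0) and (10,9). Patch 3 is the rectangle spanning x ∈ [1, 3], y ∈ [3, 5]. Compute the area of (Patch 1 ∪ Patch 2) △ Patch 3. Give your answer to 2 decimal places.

72.00

|Patch 1 ∪ Patch 2| = 76.
|(Patch 1 ∪ Patch 2) ∩ Patch 3| = 4.
|(Patch 1 ∪ Patch 2) △ Patch 3| = 76 + 4 − 8 = 72.00.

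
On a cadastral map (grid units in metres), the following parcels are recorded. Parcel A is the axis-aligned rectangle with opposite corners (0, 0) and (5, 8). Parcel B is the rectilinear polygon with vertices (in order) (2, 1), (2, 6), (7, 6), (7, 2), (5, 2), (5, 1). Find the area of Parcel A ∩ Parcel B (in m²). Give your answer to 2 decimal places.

The intersection is the polygon with vertices (5,1), (2,1), (2,6), (5,6), (5,2).
By the shoelace formula its area is 15.00.

15.00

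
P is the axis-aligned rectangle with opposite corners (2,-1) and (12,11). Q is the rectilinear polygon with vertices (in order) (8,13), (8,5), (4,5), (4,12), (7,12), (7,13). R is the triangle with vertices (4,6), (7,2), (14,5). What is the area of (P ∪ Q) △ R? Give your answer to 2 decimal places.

108.61

|P ∪ Q| = 125.
|(P ∪ Q) ∩ R| = 17.4429.
|(P ∪ Q) △ R| = 125 + 18.5 − 34.8857 = 108.61.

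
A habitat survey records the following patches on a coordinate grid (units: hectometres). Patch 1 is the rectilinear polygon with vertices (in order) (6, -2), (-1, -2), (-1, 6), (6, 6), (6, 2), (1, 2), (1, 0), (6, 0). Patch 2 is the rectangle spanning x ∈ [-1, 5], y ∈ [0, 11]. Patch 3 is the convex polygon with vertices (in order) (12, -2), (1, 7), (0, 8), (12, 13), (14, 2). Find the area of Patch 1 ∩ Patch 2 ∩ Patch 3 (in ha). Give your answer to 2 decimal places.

The intersection is the polygon with vertices (5,6), (5,3.727), (2.222,6).
By the shoelace formula its area is 3.16.

3.16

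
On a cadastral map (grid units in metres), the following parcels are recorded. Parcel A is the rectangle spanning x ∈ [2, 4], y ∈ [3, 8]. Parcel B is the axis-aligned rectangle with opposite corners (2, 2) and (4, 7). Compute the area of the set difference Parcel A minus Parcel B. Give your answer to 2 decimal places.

2.00

|Parcel A∩Parcel B|: x∈[2,4], y∈[3,7] → 2·4 = 8.
|Parcel A| = 10.
|Parcel A ∖ Parcel B| = |Parcel A| − |Parcel A∩Parcel B| = 10 − 8 = 2.00.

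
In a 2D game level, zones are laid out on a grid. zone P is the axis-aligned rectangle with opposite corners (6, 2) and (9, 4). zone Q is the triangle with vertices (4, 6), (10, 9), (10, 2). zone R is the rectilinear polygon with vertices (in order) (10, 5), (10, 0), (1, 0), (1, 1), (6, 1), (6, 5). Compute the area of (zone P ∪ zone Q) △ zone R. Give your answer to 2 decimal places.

28.00

|zone P ∪ zone Q| = 25.6667.
|(zone P ∪ zone Q) ∩ zone R| = 11.3333.
|(zone P ∪ zone Q) △ zone R| = 25.6667 + 25 − 22.6667 = 28.00.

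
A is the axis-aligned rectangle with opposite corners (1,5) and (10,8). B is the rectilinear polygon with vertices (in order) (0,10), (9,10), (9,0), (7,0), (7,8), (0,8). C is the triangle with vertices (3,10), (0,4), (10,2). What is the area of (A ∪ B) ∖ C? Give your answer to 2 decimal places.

34.37

|A ∪ B| = 55.
|(A ∪ B) ∩ C| = 20.6286.
|(A ∪ B) ∖ C| = 55 − 20.6286 = 34.37.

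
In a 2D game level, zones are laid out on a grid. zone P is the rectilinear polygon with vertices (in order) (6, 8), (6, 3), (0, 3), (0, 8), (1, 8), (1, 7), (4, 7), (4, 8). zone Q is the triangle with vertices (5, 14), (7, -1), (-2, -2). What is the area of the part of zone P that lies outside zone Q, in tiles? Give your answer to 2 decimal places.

|zone P| = 27, |zone P∩zone Q| = 21.6.
|zone P ∖ zone Q| = |zone P| − |zone P∩zone Q| = 27 − 21.6 = 5.40.

5.40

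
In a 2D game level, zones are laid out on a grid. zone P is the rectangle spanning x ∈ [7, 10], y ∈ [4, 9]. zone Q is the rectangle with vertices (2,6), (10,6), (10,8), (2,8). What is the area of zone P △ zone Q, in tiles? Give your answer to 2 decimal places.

|zone P∩zone Q|: x∈[7,10], y∈[6,8] → 3·2 = 6.
|zone P △ zone Q| = |zone P| + |zone Q| − 2·|zone P∩zone Q| = 15 + 16 − 12 = 19.00.

19.00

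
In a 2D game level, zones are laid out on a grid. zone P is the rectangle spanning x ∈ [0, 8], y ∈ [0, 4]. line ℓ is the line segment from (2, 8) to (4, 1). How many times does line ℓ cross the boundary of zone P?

The segment meets the boundary at (3.143,4).

1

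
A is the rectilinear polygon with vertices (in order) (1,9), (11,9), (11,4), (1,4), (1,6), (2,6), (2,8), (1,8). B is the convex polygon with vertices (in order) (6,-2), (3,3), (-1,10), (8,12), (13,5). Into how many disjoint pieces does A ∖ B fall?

2

A ∖ B splits into 2 disjoint pieces (area 0.5143, area 1.7143).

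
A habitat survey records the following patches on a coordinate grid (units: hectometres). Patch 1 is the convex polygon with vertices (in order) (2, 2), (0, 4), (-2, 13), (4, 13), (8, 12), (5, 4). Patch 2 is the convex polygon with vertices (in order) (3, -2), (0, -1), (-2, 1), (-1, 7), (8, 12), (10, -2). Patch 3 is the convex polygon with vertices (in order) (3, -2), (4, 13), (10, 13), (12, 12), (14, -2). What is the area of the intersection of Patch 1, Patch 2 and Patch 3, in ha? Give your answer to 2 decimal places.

18.79

The intersection is the polygon with vertices (8,12), (5,4), (3.326,2.884), (3.777,9.654).
By the shoelace formula its area is 18.79.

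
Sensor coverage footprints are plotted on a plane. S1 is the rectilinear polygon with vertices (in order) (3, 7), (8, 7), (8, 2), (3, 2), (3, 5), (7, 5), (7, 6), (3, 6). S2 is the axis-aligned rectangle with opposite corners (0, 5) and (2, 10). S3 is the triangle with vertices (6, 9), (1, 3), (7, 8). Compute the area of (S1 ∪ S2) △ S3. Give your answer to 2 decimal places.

33.80

|S1 ∪ S2| = 31.
|(S1 ∪ S2) ∩ S3| = 1.35.
|(S1 ∪ S2) △ S3| = 31 + 5.5 − 2.7 = 33.80.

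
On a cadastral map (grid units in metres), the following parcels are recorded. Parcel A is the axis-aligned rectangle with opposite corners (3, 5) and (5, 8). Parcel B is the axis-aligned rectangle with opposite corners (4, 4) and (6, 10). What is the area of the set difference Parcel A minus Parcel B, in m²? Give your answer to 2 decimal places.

3.00

|Parcel A∩Parcel B|: x∈[4,5], y∈[5,8] → 1·3 = 3.
|Parcel A| = 6.
|Parcel A ∖ Parcel B| = |Parcel A| − |Parcel A∩Parcel B| = 6 − 3 = 3.00.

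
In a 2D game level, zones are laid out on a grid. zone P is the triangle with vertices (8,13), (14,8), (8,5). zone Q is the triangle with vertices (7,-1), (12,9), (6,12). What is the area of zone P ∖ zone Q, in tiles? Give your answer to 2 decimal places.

|zone P| = 24, |zone P∩zone Q| = 14.6667.
|zone P ∖ zone Q| = |zone P| − |zone P∩zone Q| = 24 − 14.6667 = 9.33.

9.33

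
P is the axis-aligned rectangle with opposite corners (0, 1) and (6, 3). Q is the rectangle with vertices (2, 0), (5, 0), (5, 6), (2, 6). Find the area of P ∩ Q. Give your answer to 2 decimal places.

6.00

|P∩Q|: x∈[2,5], y∈[1,3] → 3·2 = 6.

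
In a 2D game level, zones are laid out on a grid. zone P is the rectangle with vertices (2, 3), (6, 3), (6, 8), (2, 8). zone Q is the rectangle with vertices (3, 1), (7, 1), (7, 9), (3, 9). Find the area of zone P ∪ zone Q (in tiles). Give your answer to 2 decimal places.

37.00

By inclusion–exclusion:
Individual areas: |zone P| = 20, |zone Q| = 32.
|zone P∩zone Q|: x∈[3,6], y∈[3,8] → 3·5 = 15.
|zone P ∪ zone Q| = 52 − 15 = 37.00.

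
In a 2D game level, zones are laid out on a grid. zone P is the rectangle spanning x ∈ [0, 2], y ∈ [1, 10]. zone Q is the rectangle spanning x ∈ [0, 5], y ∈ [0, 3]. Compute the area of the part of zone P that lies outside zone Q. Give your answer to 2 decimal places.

|zone P∩zone Q|: x∈[0,2], y∈[1,3] → 2·2 = 4.
|zone P| = 18.
|zone P ∖ zone Q| = |zone P| − |zone P∩zone Q| = 18 − 4 = 14.00.

14.00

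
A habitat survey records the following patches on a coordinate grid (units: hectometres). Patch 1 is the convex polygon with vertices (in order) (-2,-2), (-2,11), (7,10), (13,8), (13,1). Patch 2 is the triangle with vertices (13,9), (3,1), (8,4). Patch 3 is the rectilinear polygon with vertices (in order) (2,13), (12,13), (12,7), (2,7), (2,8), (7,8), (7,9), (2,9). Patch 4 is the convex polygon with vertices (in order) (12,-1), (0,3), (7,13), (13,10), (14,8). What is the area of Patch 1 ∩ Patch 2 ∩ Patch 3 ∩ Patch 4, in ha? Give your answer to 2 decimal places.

0.40

The intersection is the polygon with vertices (10.5,7), (12,8.2), (12,8), (11,7).
By the shoelace formula its area is 0.40.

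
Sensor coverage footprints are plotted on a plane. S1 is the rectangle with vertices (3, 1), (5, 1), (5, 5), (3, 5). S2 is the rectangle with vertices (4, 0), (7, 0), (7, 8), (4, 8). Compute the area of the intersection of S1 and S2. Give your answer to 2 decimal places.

4.00

|S1∩S2|: x∈[4,5], y∈[1,5] → 1·4 = 4.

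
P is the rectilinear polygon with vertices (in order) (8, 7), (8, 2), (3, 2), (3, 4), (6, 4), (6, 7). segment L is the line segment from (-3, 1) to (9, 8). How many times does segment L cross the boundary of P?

The segment meets the boundary at (7.286,7), (6,6.25).

2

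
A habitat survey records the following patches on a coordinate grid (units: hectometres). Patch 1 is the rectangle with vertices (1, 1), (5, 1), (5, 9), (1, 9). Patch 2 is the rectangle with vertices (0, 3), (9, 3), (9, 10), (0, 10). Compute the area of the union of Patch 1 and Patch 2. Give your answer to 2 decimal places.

By inclusion–exclusion:
Individual areas: |Patch 1| = 32, |Patch 2| = 63.
|Patch 1∩Patch 2|: x∈[1,5], y∈[3,9] → 4·6 = 24.
|Patch 1 ∪ Patch 2| = 95 − 24 = 71.00.

71.00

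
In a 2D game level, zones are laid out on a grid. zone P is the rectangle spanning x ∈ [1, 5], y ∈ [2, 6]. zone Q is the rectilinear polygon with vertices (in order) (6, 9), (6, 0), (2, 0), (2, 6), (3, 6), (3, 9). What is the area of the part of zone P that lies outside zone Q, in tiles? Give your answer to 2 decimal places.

4.00

|zone P| = 16, |zone P∩zone Q| = 12.
|zone P ∖ zone Q| = |zone P| − |zone P∩zone Q| = 16 − 12 = 4.00.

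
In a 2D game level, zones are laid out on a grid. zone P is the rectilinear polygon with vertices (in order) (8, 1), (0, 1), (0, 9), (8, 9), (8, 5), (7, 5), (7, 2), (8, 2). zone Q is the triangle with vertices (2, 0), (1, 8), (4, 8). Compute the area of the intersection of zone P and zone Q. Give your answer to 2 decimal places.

The intersection is the polygon with vertices (1.875,1), (1,8), (4,8), (2.25,1).
By the shoelace formula its area is 11.81.

11.81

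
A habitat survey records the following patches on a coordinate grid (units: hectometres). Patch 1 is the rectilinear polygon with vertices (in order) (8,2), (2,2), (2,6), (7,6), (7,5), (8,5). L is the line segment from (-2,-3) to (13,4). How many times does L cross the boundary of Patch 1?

0

The segment lies entirely outside Patch 1 and never meets its boundary.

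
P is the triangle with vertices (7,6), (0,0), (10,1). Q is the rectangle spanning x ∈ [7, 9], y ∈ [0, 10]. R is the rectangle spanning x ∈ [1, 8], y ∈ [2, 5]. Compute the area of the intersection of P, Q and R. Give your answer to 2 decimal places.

2.87

The intersection is the polygon with vertices (7,5), (7.6,5), (8,4.333), (8,2), (7,2).
By the shoelace formula its area is 2.87.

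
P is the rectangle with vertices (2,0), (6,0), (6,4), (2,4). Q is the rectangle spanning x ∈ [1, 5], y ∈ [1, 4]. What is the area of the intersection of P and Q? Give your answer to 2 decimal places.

9.00

|P∩Q|: x∈[2,5], y∈[1,4] → 3·3 = 9.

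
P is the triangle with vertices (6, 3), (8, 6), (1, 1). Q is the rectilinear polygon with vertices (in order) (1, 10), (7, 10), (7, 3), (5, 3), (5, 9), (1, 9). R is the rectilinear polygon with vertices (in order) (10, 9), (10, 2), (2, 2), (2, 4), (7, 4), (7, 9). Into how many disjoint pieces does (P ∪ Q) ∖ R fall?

(P ∪ Q) ∖ R splits into 2 disjoint pieces (area 16, area 0.55).

2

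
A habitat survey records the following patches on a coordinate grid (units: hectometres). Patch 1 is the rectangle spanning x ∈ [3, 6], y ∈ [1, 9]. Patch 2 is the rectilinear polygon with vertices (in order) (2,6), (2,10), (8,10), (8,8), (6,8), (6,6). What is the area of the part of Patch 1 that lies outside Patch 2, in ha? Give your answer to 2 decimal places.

15.00

|Patch 1| = 24, |Patch 1∩Patch 2| = 9.
|Patch 1 ∖ Patch 2| = |Patch 1| − |Patch 1∩Patch 2| = 24 − 9 = 15.00.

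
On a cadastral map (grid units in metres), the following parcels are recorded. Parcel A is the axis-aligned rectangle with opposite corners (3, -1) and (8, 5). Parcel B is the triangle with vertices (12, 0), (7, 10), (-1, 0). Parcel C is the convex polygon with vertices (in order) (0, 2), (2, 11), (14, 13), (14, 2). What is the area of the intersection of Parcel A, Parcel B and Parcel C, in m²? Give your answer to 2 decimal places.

The intersection is the polygon with vertices (8,2), (3,2), (3,5), (8,5).
By the shoelace formula its area is 15.00.

15.00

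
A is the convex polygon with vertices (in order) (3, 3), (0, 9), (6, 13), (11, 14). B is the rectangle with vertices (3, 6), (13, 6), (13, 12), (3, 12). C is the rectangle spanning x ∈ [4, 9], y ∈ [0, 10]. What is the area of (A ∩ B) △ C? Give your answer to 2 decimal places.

54.34

|A ∩ B| = 25.4318.
|(A ∩ B) ∩ C| = 10.5455.
|(A ∩ B) △ C| = 25.4318 + 50 − 21.0909 = 54.34.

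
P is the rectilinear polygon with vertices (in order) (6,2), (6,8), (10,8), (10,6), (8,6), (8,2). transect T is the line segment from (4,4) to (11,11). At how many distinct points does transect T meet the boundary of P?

The segment meets the boundary at (8,8), (6,6).

2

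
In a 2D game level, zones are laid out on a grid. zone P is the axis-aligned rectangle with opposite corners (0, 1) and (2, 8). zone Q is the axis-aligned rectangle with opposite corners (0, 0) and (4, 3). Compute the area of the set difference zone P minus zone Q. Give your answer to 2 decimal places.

10.00

|zone P∩zone Q|: x∈[0,2], y∈[1,3] → 2·2 = 4.
|zone P| = 14.
|zone P ∖ zone Q| = |zone P| − |zone P∩zone Q| = 14 − 4 = 10.00.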